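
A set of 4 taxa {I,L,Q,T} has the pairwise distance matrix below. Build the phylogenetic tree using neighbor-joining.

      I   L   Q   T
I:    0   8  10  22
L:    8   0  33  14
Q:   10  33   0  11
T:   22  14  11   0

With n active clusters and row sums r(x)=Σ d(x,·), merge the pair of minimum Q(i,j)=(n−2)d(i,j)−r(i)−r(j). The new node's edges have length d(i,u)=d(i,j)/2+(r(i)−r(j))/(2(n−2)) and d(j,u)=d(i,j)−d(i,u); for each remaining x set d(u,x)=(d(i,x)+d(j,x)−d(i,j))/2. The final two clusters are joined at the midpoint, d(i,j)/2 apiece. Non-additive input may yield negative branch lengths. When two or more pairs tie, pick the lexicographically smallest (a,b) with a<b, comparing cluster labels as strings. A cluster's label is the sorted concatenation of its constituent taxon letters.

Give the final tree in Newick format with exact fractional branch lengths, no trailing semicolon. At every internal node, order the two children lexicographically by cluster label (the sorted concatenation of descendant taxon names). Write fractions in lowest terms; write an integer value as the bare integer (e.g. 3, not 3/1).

1. join I+L (d=8, Q=-79) ⇒ IL; edges |I|=1/4, |L|=31/4
  updated: d(IL,Q)=35/2, d(IL,T)=14
2. join IL+Q (d=35/2, Q=-85/2) ⇒ ILQ; edges |IL|=41/4, |Q|=29/4
  updated: d(ILQ,T)=15/4
3. join ILQ+T (d=15/4) ⇒ ILQT; edges |ILQ|=15/8, |T|=15/8
final tree: (((I:1/4,L:31/4):41/4,Q:29/4):15/8,T:15/8)
total length: 117/4

(((I:1/4,L:31/4):41/4,Q:29/4):15/8,T:15/8)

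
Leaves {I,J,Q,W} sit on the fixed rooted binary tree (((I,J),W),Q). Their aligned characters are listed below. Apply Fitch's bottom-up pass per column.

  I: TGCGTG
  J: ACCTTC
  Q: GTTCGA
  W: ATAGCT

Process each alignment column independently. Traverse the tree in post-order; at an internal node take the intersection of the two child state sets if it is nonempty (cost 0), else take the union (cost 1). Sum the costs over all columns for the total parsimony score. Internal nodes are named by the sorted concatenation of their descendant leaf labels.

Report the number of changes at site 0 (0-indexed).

2

site 0, node IJ: I={T} ∪ J={A} → {A,T} (+1)
site 0, node IJW: IJ={A,T} ∩ W={A} → {A} (+0)
site 0, node IJQW: IJW={A} ∪ Q={G} → {A,G} (+1)
site 1, node IJ: I={G} ∪ J={C} → {C,G} (+1)
site 1, node IJW: IJ={C,G} ∪ W={T} → {C,G,T} (+1)
site 1, node IJQW: IJW={C,G,T} ∩ Q={T} → {T} (+0)
site 2, node IJ: I={C} ∩ J={C} → {C} (+0)
site 2, node IJW: IJ={C} ∪ W={A} → {A,C} (+1)
site 2, node IJQW: IJW={A,C} ∪ Q={T} → {A,C,T} (+1)
site 3, node IJ: I={G} ∪ J={T} → {G,T} (+1)
site 3, node IJW: IJ={G,T} ∩ W={G} → {G} (+0)
site 3, node IJQW: IJW={G} ∪ Q={C} → {C,G} (+1)
site 4, node IJ: I={T} ∩ J={T} → {T} (+0)
site 4, node IJW: IJ={T} ∪ W={C} → {C,T} (+1)
site 4, node IJQW: IJW={C,T} ∪ Q={G} → {C,G,T} (+1)
site 5, node IJ: I={G} ∪ J={C} → {C,G} (+1)
site 5, node IJW: IJ={C,G} ∪ W={T} → {C,G,T} (+1)
site 5, node IJQW: IJW={C,G,T} ∪ Q={A} → {A,C,G,T} (+1)
per-site changes: [2, 2, 2, 2, 2, 3]; total = 13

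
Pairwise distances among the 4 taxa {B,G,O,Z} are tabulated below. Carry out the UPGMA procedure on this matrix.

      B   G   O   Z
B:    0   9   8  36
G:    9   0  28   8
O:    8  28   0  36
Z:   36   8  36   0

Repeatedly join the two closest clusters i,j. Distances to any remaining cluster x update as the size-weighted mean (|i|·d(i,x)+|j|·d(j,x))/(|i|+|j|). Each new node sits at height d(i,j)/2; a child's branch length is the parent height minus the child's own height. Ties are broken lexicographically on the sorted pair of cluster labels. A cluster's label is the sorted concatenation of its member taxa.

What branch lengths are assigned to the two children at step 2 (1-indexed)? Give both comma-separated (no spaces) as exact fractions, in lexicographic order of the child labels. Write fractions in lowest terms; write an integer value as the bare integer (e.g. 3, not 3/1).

iteration 1: select B,O (d=8); attach at lengths (4, 4); label the merged cluster BO
  updated: d(BO,G)=37/2, d(BO,Z)=36
iteration 2: select G,Z (d=8); attach at lengths (4, 4); label the merged cluster GZ
  updated: d(BO,GZ)=109/4
iteration 3: select BO,GZ (d=109/4); attach at lengths (77/8, 77/8); label the merged cluster BGOZ
final tree: ((B:4,O:4):77/8,(G:4,Z:4):77/8)
total length: 141/4

4,4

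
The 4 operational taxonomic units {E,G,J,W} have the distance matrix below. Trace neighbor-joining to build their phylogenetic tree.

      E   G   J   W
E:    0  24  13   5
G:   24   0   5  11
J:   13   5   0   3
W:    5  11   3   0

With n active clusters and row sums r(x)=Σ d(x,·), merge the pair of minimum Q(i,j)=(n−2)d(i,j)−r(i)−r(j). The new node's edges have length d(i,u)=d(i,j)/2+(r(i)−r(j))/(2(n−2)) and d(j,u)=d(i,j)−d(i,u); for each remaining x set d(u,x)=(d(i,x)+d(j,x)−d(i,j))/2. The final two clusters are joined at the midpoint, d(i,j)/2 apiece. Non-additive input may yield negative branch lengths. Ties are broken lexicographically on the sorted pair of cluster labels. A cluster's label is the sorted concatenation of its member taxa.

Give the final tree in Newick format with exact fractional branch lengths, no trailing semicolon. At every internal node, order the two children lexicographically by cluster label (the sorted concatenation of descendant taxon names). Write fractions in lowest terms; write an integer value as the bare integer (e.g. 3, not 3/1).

(((E:33/4,W:-13/4):31/4,G:29/4):-9/8,J:-9/8)

1. join E+W (d=5, Q=-51) ⇒ EW; edges |E|=33/4, |W|=-13/4
  updated: d(EW,G)=15, d(EW,J)=11/2
2. join EW+G (d=15, Q=-51/2) ⇒ EGW; edges |EW|=31/4, |G|=29/4
  updated: d(EGW,J)=-9/4
3. join EGW+J (d=-9/4) ⇒ EGJW; edges |EGW|=-9/8, |J|=-9/8
final tree: (((E:33/4,W:-13/4):31/4,G:29/4):-9/8,J:-9/8)
total length: 71/4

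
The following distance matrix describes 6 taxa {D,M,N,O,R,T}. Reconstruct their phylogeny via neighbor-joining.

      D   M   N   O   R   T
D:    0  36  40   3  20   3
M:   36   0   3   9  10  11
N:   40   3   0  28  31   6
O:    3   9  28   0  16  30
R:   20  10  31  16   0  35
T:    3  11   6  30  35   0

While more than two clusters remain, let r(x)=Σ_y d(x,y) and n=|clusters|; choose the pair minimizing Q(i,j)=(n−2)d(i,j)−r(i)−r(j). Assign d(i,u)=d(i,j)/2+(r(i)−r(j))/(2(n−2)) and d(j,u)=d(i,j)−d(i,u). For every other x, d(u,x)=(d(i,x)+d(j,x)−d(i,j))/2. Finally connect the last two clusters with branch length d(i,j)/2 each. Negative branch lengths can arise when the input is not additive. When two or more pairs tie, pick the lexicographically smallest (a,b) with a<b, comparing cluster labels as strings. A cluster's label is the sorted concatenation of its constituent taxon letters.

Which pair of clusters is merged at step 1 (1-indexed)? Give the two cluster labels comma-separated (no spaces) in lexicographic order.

D,O

iteration 1: select D,O (d=3, Q=-176); attach at lengths (7/2, -1/2); label the merged cluster DO
  updated: d(DO,M)=21, d(DO,N)=65/2, d(DO,R)=33/2, d(DO,T)=15
iteration 2: select DO,R (d=33/2, Q=-128); attach at lengths (7, 19/2); label the merged cluster DOR
  updated: d(DOR,M)=29/4, d(DOR,N)=47/2, d(DOR,T)=67/4
iteration 3: select DOR,M (d=29/4, Q=-217/4); attach at lengths (163/16, -47/16); label the merged cluster DMOR
  updated: d(DMOR,N)=77/8, d(DMOR,T)=41/4
iteration 4: select DMOR,N (d=77/8, Q=-207/8); attach at lengths (111/16, 43/16); label the merged cluster DMNOR
  updated: d(DMNOR,T)=53/16
iteration 5: select DMNOR,T (d=53/16); attach at lengths (53/32, 53/32); label the merged cluster DMNORT
final tree: (((((D:7/2,O:-1/2):7,R:19/2):163/16,M:-47/16):111/16,N:43/16):53/32,T:53/32)
total length: 635/16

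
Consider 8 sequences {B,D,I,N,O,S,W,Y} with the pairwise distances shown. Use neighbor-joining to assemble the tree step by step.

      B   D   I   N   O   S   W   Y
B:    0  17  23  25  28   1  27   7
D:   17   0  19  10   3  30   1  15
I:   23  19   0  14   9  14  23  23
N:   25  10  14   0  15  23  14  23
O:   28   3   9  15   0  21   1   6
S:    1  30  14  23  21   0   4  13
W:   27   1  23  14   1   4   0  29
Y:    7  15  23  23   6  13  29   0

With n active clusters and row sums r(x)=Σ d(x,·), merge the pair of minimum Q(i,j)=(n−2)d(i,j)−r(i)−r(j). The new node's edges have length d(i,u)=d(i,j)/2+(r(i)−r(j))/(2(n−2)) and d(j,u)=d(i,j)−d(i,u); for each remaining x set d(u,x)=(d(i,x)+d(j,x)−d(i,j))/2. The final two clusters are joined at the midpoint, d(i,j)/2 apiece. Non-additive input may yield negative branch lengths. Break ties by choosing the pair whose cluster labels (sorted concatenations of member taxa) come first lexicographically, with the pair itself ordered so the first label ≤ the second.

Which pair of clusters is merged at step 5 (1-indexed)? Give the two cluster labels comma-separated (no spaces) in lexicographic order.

BSY,DOW

step 1: merge (B,S) at d=1, Q=-228; branch lengths B→7/3, S→-4/3; new cluster BS
  updated: d(BS,D)=23, d(BS,I)=18, d(BS,N)=47/2, d(BS,O)=24, d(BS,W)=15, d(BS,Y)=19/2
step 2: merge (BS,Y) at d=19/2, Q=-171; branch lengths BS→11/2, Y→4; new cluster BSY
  updated: d(BSY,D)=57/4, d(BSY,I)=63/4, d(BSY,N)=37/2, d(BSY,O)=41/4, d(BSY,W)=69/4
step 3: merge (D,W) at d=1, Q=-199/2; branch lengths D→-5/8, W→13/8; new cluster DW
  updated: d(BSY,DW)=61/4, d(DW,I)=41/2, d(DW,N)=23/2, d(DW,O)=3/2
step 4: merge (DW,O) at d=3/2, Q=-80; branch lengths DW→35/12, O→-17/12; new cluster DOW
  updated: d(BSY,DOW)=12, d(DOW,I)=14, d(DOW,N)=25/2
step 5: merge (BSY,DOW) at d=12, Q=-243/4; branch lengths BSY→127/16, DOW→65/16; new cluster BDOSWY
  updated: d(BDOSWY,I)=71/8, d(BDOSWY,N)=19/2
step 6: merge (BDOSWY,I) at d=71/8, Q=-259/8; branch lengths BDOSWY→35/16, I→107/16; new cluster BDIOSWY
  updated: d(BDIOSWY,N)=117/16
step 7: merge (BDIOSWY,N) at d=117/16; branch lengths BDIOSWY→117/32, N→117/32; new cluster BDINOSWY
final tree: (((((B:7/3,S:-4/3):11/2,Y:4):127/16,((D:-5/8,W:13/8):35/12,O:-17/12):65/16):35/16,I:107/16):117/32,N:117/32)
total length: 659/16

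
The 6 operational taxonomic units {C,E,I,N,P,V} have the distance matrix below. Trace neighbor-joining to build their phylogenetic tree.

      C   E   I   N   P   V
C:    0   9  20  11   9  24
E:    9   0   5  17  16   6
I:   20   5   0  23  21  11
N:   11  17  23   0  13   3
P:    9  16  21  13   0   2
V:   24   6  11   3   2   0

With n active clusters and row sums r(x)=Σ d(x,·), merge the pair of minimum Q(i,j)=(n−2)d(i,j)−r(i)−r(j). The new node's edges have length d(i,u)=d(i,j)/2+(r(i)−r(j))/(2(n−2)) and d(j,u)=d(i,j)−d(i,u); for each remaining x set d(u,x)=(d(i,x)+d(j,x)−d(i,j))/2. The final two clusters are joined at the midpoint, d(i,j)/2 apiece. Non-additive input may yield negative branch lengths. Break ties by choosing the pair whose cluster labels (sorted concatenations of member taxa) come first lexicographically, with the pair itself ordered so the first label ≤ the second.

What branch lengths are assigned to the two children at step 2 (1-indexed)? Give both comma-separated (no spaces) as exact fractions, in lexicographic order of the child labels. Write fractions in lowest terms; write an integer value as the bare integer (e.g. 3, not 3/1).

27/4,21/4

iteration 1: select E,I (d=5, Q=-113); attach at lengths (-7/8, 47/8); label the merged cluster EI
  updated: d(C,EI)=12, d(EI,N)=35/2, d(EI,P)=16, d(EI,V)=6
iteration 2: select C,EI (d=12, Q=-143/2); attach at lengths (27/4, 21/4); label the merged cluster CEI
  updated: d(CEI,N)=33/4, d(CEI,P)=13/2, d(CEI,V)=9
iteration 3: select CEI,P (d=13/2, Q=-129/4); attach at lengths (61/16, 43/16); label the merged cluster CEIP
  updated: d(CEIP,N)=59/8, d(CEIP,V)=9/4
iteration 4: select CEIP,N (d=59/8, Q=-101/8); attach at lengths (53/16, 65/16); label the merged cluster CEINP
  updated: d(CEINP,V)=-17/16
iteration 5: select CEINP,V (d=-17/16); attach at lengths (-17/32, -17/32); label the merged cluster CEINPV
final tree: ((((C:27/4,(E:-7/8,I:47/8):21/4):61/16,P:43/16):53/16,N:65/16):-17/32,V:-17/32)
total length: 477/16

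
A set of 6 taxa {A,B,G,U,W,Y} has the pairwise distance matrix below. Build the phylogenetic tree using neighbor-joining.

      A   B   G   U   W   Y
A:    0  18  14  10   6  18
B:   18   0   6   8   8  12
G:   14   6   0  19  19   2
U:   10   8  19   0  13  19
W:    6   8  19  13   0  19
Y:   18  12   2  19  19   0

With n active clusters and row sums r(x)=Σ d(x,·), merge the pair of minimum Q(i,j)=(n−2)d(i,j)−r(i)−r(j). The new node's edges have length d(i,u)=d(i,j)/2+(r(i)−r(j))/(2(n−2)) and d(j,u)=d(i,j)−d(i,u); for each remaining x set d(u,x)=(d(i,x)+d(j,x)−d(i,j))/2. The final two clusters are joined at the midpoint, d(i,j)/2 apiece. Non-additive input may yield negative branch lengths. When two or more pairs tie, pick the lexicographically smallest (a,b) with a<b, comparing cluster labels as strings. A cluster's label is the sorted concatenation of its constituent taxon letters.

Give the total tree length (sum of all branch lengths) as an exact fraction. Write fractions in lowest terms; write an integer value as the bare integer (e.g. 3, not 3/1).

step 1: merge (G,Y) at d=2, Q=-122; branch lengths G→-1/4, Y→9/4; new cluster GY
  updated: d(A,GY)=15, d(B,GY)=8, d(GY,U)=18, d(GY,W)=18
step 2: merge (B,GY) at d=8, Q=-77; branch lengths B→7/6, GY→41/6; new cluster BGY
  updated: d(A,BGY)=25/2, d(BGY,U)=9, d(BGY,W)=9
step 3: merge (A,W) at d=6, Q=-89/2; branch lengths A→25/8, W→23/8; new cluster AW
  updated: d(AW,BGY)=31/4, d(AW,U)=17/2
step 4: merge (AW,BGY) at d=31/4, Q=-101/4; branch lengths AW→29/8, BGY→33/8; new cluster ABGWY
  updated: d(ABGWY,U)=39/8
step 5: merge (ABGWY,U) at d=39/8; branch lengths ABGWY→39/16, U→39/16; new cluster ABGUWY
final tree: (((A:25/8,W:23/8):29/8,(B:7/6,(G:-1/4,Y:9/4):41/6):33/8):39/16,U:39/16)
total length: 229/8

229/8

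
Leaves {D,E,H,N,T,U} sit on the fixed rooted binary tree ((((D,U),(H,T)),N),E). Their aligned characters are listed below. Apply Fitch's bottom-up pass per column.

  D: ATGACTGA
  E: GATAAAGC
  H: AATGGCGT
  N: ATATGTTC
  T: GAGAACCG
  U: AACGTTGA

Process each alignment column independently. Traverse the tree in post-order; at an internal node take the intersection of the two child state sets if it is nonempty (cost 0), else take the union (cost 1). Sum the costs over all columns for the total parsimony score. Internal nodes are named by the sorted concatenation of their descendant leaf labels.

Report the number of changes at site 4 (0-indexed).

DU@0: {A} ∩ {A} = {A} (intersection, +0)
HT@0: {A} ∪ {G} = {A,G} (union, +1)
DHTU@0: {A} ∩ {A,G} = {A} (intersection, +0)
DHNTU@0: {A} ∩ {A} = {A} (intersection, +0)
DEHNTU@0: {A} ∪ {G} = {A,G} (union, +1)
DU@1: {T} ∪ {A} = {A,T} (union, +1)
HT@1: {A} ∩ {A} = {A} (intersection, +0)
DHTU@1: {A,T} ∩ {A} = {A} (intersection, +0)
DHNTU@1: {A} ∪ {T} = {A,T} (union, +1)
DEHNTU@1: {A,T} ∩ {A} = {A} (intersection, +0)
DU@2: {G} ∪ {C} = {C,G} (union, +1)
HT@2: {T} ∪ {G} = {G,T} (union, +1)
DHTU@2: {C,G} ∩ {G,T} = {G} (intersection, +0)
DHNTU@2: {G} ∪ {A} = {A,G} (union, +1)
DEHNTU@2: {A,G} ∪ {T} = {A,G,T} (union, +1)
DU@3: {A} ∪ {G} = {A,G} (union, +1)
HT@3: {G} ∪ {A} = {A,G} (union, +1)
DHTU@3: {A,G} ∩ {A,G} = {A,G} (intersection, +0)
DHNTU@3: {A,G} ∪ {T} = {A,G,T} (union, +1)
DEHNTU@3: {A,G,T} ∩ {A} = {A} (intersection, +0)
DU@4: {C} ∪ {T} = {C,T} (union, +1)
HT@4: {G} ∪ {A} = {A,G} (union, +1)
DHTU@4: {C,T} ∪ {A,G} = {A,C,G,T} (union, +1)
DHNTU@4: {A,C,G,T} ∩ {G} = {G} (intersection, +0)
DEHNTU@4: {G} ∪ {A} = {A,G} (union, +1)
DU@5: {T} ∩ {T} = {T} (intersection, +0)
HT@5: {C} ∩ {C} = {C} (intersection, +0)
DHTU@5: {T} ∪ {C} = {C,T} (union, +1)
DHNTU@5: {C,T} ∩ {T} = {T} (intersection, +0)
DEHNTU@5: {T} ∪ {A} = {A,T} (union, +1)
DU@6: {G} ∩ {G} = {G} (intersection, +0)
HT@6: {G} ∪ {C} = {C,G} (union, +1)
DHTU@6: {G} ∩ {C,G} = {G} (intersection, +0)
DHNTU@6: {G} ∪ {T} = {G,T} (union, +1)
DEHNTU@6: {G,T} ∩ {G} = {G} (intersection, +0)
DU@7: {A} ∩ {A} = {A} (intersection, +0)
HT@7: {T} ∪ {G} = {G,T} (union, +1)
DHTU@7: {A} ∪ {G,T} = {A,G,T} (union, +1)
DHNTU@7: {A,G,T} ∪ {C} = {A,C,G,T} (union, +1)
DEHNTU@7: {A,C,G,T} ∩ {C} = {C} (intersection, +0)
per-site changes: [2, 2, 4, 3, 4, 2, 2, 3]; total = 22

4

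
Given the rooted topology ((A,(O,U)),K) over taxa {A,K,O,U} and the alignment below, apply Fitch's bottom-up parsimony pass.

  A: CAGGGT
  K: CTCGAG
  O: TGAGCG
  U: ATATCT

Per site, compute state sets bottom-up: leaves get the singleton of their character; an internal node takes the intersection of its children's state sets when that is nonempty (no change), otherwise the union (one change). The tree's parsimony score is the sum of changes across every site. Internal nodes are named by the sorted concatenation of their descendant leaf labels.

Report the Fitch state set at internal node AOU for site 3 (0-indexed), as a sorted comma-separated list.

OU@0: {T} ∪ {A} = {A,T} (union, +1)
AOU@0: {C} ∪ {A,T} = {A,C,T} (union, +1)
AKOU@0: {A,C,T} ∩ {C} = {C} (intersection, +0)
OU@1: {G} ∪ {T} = {G,T} (union, +1)
AOU@1: {A} ∪ {G,T} = {A,G,T} (union, +1)
AKOU@1: {A,G,T} ∩ {T} = {T} (intersection, +0)
OU@2: {A} ∩ {A} = {A} (intersection, +0)
AOU@2: {G} ∪ {A} = {A,G} (union, +1)
AKOU@2: {A,G} ∪ {C} = {A,C,G} (union, +1)
OU@3: {G} ∪ {T} = {G,T} (union, +1)
AOU@3: {G} ∩ {G,T} = {G} (intersection, +0)
AKOU@3: {G} ∩ {G} = {G} (intersection, +0)
OU@4: {C} ∩ {C} = {C} (intersection, +0)
AOU@4: {G} ∪ {C} = {C,G} (union, +1)
AKOU@4: {C,G} ∪ {A} = {A,C,G} (union, +1)
OU@5: {G} ∪ {T} = {G,T} (union, +1)
AOU@5: {T} ∩ {G,T} = {T} (intersection, +0)
AKOU@5: {T} ∪ {G} = {G,T} (union, +1)
per-site changes: [2, 2, 2, 1, 2, 2]; total = 11

G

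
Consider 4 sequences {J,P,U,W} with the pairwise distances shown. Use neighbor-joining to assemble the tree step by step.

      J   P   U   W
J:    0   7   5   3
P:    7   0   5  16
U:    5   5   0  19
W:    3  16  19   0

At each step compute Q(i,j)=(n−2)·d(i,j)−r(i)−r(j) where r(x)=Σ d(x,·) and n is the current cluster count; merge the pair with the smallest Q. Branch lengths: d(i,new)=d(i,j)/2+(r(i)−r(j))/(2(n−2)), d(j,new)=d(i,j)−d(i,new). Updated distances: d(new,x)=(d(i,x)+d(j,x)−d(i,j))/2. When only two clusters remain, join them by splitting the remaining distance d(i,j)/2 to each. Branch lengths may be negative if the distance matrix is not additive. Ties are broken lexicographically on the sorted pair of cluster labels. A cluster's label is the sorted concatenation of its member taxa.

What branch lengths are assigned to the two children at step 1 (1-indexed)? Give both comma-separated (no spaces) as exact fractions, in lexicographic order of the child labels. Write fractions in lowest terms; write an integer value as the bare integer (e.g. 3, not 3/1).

iteration 1: select J,W (d=3, Q=-47); attach at lengths (-17/4, 29/4); label the merged cluster JW
  updated: d(JW,P)=10, d(JW,U)=21/2
iteration 2: select JW,P (d=10, Q=-51/2); attach at lengths (31/4, 9/4); label the merged cluster JPW
  updated: d(JPW,U)=11/4
iteration 3: select JPW,U (d=11/4); attach at lengths (11/8, 11/8); label the merged cluster JPUW
final tree: (((J:-17/4,W:29/4):31/4,P:9/4):11/8,U:11/8)
total length: 63/4

-17/4,29/4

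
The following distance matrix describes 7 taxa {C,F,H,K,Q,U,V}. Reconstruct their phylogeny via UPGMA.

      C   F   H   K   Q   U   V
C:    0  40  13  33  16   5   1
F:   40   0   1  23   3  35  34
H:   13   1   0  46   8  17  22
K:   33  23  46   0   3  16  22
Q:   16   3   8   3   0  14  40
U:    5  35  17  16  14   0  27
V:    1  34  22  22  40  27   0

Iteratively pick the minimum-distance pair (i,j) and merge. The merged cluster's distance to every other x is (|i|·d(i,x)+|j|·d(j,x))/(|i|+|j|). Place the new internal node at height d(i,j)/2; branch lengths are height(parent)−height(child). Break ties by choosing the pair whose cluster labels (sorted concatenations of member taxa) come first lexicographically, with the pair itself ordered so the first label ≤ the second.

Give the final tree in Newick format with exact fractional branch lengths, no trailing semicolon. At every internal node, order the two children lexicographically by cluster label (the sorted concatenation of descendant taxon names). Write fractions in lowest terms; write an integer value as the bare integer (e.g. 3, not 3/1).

((C:1/2,V:1/2):121/10,((F:1/2,H:1/2):21/2,((K:3/2,Q:3/2):6,U:15/2):7/2):8/5)

iteration 1: select C,V (d=1); attach at lengths (1/2, 1/2); label the merged cluster CV
  updated: d(CV,F)=37, d(CV,H)=35/2, d(CV,K)=55/2, d(CV,Q)=28, d(CV,U)=16
iteration 2: select F,H (d=1); attach at lengths (1/2, 1/2); label the merged cluster FH
  updated: d(CV,FH)=109/4, d(FH,K)=69/2, d(FH,Q)=11/2, d(FH,U)=26
iteration 3: select K,Q (d=3); attach at lengths (3/2, 3/2); label the merged cluster KQ
  updated: d(CV,KQ)=111/4, d(FH,KQ)=20, d(KQ,U)=15
iteration 4: select KQ,U (d=15); attach at lengths (6, 15/2); label the merged cluster KQU
  updated: d(CV,KQU)=143/6, d(FH,KQU)=22
iteration 5: select FH,KQU (d=22); attach at lengths (21/2, 7/2); label the merged cluster FHKQU
  updated: d(CV,FHKQU)=126/5
iteration 6: select CV,FHKQU (d=126/5); attach at lengths (121/10, 8/5); label the merged cluster CFHKQUV
final tree: ((C:1/2,V:1/2):121/10,((F:1/2,H:1/2):21/2,((K:3/2,Q:3/2):6,U:15/2):7/2):8/5)
total length: 231/5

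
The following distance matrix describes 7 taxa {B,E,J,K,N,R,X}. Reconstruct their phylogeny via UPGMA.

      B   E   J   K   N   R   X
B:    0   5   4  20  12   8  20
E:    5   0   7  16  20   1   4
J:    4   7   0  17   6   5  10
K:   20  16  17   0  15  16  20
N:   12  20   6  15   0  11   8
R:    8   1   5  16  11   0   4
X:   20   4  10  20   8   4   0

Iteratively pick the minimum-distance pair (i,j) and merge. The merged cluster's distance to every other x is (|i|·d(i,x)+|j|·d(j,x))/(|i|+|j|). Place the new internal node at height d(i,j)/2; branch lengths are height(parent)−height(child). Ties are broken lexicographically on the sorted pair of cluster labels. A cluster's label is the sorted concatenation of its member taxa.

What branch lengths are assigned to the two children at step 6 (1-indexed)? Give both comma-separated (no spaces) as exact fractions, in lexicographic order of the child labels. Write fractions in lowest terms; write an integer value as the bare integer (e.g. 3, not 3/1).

1. join E+R (d=1) ⇒ ER; edges |E|=1/2, |R|=1/2
  updated: d(B,ER)=13/2, d(ER,J)=6, d(ER,K)=16, d(ER,N)=31/2, d(ER,X)=4
2. join B+J (d=4) ⇒ BJ; edges |B|=2, |J|=2
  updated: d(BJ,ER)=25/4, d(BJ,K)=37/2, d(BJ,N)=9, d(BJ,X)=15
3. join ER+X (d=4) ⇒ ERX; edges |ER|=3/2, |X|=2
  updated: d(BJ,ERX)=55/6, d(ERX,K)=52/3, d(ERX,N)=13
4. join BJ+N (d=9) ⇒ BJN; edges |BJ|=5/2, |N|=9/2
  updated: d(BJN,ERX)=94/9, d(BJN,K)=52/3
5. join BJN+ERX (d=94/9) ⇒ BEJNRX; edges |BJN|=13/18, |ERX|=29/9
  updated: d(BEJNRX,K)=52/3
6. join BEJNRX+K (d=52/3) ⇒ BEJKNRX; edges |BEJNRX|=31/9, |K|=26/3
final tree: ((((B:2,J:2):5/2,N:9/2):13/18,((E:1/2,R:1/2):3/2,X:2):29/9):31/9,K:26/3)
total length: 284/9

31/9,26/3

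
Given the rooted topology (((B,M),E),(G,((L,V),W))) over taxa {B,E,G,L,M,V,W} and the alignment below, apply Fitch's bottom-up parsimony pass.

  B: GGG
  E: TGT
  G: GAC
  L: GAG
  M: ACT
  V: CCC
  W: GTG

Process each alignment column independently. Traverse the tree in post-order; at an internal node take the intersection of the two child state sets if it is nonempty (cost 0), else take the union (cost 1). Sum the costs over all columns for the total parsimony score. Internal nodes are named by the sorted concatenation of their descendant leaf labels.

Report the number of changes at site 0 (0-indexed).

3

[col 0] BM: children B:{G}, M:{A} ∪→ {A,G}; cost 1
[col 0] BEM: children BM:{A,G}, E:{T} ∪→ {A,G,T}; cost 1
[col 0] LV: children L:{G}, V:{C} ∪→ {C,G}; cost 1
[col 0] LVW: children LV:{C,G}, W:{G} ∩→ {G}; cost 0
[col 0] GLVW: children G:{G}, LVW:{G} ∩→ {G}; cost 0
[col 0] BEGLMVW: children BEM:{A,G,T}, GLVW:{G} ∩→ {G}; cost 0
[col 1] BM: children B:{G}, M:{C} ∪→ {C,G}; cost 1
[col 1] BEM: children BM:{C,G}, E:{G} ∩→ {G}; cost 0
[col 1] LV: children L:{A}, V:{C} ∪→ {A,C}; cost 1
[col 1] LVW: children LV:{A,C}, W:{T} ∪→ {A,C,T}; cost 1
[col 1] GLVW: children G:{A}, LVW:{A,C,T} ∩→ {A}; cost 0
[col 1] BEGLMVW: children BEM:{G}, GLVW:{A} ∪→ {A,G}; cost 1
[col 2] BM: children B:{G}, M:{T} ∪→ {G,T}; cost 1
[col 2] BEM: children BM:{G,T}, E:{T} ∩→ {T}; cost 0
[col 2] LV: children L:{G}, V:{C} ∪→ {C,G}; cost 1
[col 2] LVW: children LV:{C,G}, W:{G} ∩→ {G}; cost 0
[col 2] GLVW: children G:{C}, LVW:{G} ∪→ {C,G}; cost 1
[col 2] BEGLMVW: children BEM:{T}, GLVW:{C,G} ∪→ {C,G,T}; cost 1
per-site changes: [3, 4, 4]; total = 11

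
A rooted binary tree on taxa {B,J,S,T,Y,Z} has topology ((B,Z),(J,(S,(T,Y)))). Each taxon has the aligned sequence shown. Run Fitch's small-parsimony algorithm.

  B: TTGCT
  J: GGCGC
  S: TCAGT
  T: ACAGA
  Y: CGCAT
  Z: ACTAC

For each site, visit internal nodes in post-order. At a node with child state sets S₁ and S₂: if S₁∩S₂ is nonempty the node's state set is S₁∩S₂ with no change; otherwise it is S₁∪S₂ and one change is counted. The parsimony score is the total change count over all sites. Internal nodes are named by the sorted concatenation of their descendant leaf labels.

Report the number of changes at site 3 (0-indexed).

3

site 0, node BZ: B={T} ∪ Z={A} → {A,T} (+1)
site 0, node TY: T={A} ∪ Y={C} → {A,C} (+1)
site 0, node STY: S={T} ∪ TY={A,C} → {A,C,T} (+1)
site 0, node JSTY: J={G} ∪ STY={A,C,T} → {A,C,G,T} (+1)
site 0, node BJSTYZ: BZ={A,T} ∩ JSTY={A,C,G,T} → {A,T} (+0)
site 1, node BZ: B={T} ∪ Z={C} → {C,T} (+1)
site 1, node TY: T={C} ∪ Y={G} → {C,G} (+1)
site 1, node STY: S={C} ∩ TY={C,G} → {C} (+0)
site 1, node JSTY: J={G} ∪ STY={C} → {C,G} (+1)
site 1, node BJSTYZ: BZ={C,T} ∩ JSTY={C,G} → {C} (+0)
site 2, node BZ: B={G} ∪ Z={T} → {G,T} (+1)
site 2, node TY: T={A} ∪ Y={C} → {A,C} (+1)
site 2, node STY: S={A} ∩ TY={A,C} → {A} (+0)
site 2, node JSTY: J={C} ∪ STY={A} → {A,C} (+1)
site 2, node BJSTYZ: BZ={G,T} ∪ JSTY={A,C} → {A,C,G,T} (+1)
site 3, node BZ: B={C} ∪ Z={A} → {A,C} (+1)
site 3, node TY: T={G} ∪ Y={A} → {A,G} (+1)
site 3, node STY: S={G} ∩ TY={A,G} → {G} (+0)
site 3, node JSTY: J={G} ∩ STY={G} → {G} (+0)
site 3, node BJSTYZ: BZ={A,C} ∪ JSTY={G} → {A,C,G} (+1)
site 4, node BZ: B={T} ∪ Z={C} → {C,T} (+1)
site 4, node TY: T={A} ∪ Y={T} → {A,T} (+1)
site 4, node STY: S={T} ∩ TY={A,T} → {T} (+0)
site 4, node JSTY: J={C} ∪ STY={T} → {C,T} (+1)
site 4, node BJSTYZ: BZ={C,T} ∩ JSTY={C,T} → {C,T} (+0)
per-site changes: [4, 3, 4, 3, 3]; total = 17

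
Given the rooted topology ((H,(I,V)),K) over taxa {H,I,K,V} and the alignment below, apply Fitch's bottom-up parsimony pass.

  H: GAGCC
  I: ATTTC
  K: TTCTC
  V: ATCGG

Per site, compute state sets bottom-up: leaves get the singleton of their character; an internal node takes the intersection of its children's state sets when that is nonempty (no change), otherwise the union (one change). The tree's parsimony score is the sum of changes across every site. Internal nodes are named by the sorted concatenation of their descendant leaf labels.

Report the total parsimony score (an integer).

8

[col 0] IV: children I:{A}, V:{A} ∩→ {A}; cost 0
[col 0] HIV: children H:{G}, IV:{A} ∪→ {A,G}; cost 1
[col 0] HIKV: children HIV:{A,G}, K:{T} ∪→ {A,G,T}; cost 1
[col 1] IV: children I:{T}, V:{T} ∩→ {T}; cost 0
[col 1] HIV: children H:{A}, IV:{T} ∪→ {A,T}; cost 1
[col 1] HIKV: children HIV:{A,T}, K:{T} ∩→ {T}; cost 0
[col 2] IV: children I:{T}, V:{C} ∪→ {C,T}; cost 1
[col 2] HIV: children H:{G}, IV:{C,T} ∪→ {C,G,T}; cost 1
[col 2] HIKV: children HIV:{C,G,T}, K:{C} ∩→ {C}; cost 0
[col 3] IV: children I:{T}, V:{G} ∪→ {G,T}; cost 1
[col 3] HIV: children H:{C}, IV:{G,T} ∪→ {C,G,T}; cost 1
[col 3] HIKV: children HIV:{C,G,T}, K:{T} ∩→ {T}; cost 0
[col 4] IV: children I:{C}, V:{G} ∪→ {C,G}; cost 1
[col 4] HIV: children H:{C}, IV:{C,G} ∩→ {C}; cost 0
[col 4] HIKV: children HIV:{C}, K:{C} ∩→ {C}; cost 0
per-site changes: [2, 1, 2, 2, 1]; total = 8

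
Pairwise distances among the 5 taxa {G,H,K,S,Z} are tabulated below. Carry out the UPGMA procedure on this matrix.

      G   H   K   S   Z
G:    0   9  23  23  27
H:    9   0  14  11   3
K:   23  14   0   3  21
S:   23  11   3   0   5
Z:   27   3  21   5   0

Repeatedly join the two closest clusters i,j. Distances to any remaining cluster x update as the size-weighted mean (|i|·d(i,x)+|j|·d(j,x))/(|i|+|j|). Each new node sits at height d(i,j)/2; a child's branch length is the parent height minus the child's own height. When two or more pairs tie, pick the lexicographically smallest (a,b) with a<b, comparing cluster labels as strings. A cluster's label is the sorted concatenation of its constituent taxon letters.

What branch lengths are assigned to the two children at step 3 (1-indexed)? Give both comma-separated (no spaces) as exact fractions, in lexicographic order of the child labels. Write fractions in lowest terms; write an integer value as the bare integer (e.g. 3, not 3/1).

39/8,39/8

step 1: merge (H,Z) at d=3; branch lengths H→3/2, Z→3/2; new cluster HZ
  updated: d(G,HZ)=18, d(HZ,K)=35/2, d(HZ,S)=8
step 2: merge (K,S) at d=3; branch lengths K→3/2, S→3/2; new cluster KS
  updated: d(G,KS)=23, d(HZ,KS)=51/4
step 3: merge (HZ,KS) at d=51/4; branch lengths HZ→39/8, KS→39/8; new cluster HKSZ
  updated: d(G,HKSZ)=41/2
step 4: merge (G,HKSZ) at d=41/2; branch lengths G→41/4, HKSZ→31/8; new cluster GHKSZ
final tree: (G:41/4,((H:3/2,Z:3/2):39/8,(K:3/2,S:3/2):39/8):31/8)
total length: 239/8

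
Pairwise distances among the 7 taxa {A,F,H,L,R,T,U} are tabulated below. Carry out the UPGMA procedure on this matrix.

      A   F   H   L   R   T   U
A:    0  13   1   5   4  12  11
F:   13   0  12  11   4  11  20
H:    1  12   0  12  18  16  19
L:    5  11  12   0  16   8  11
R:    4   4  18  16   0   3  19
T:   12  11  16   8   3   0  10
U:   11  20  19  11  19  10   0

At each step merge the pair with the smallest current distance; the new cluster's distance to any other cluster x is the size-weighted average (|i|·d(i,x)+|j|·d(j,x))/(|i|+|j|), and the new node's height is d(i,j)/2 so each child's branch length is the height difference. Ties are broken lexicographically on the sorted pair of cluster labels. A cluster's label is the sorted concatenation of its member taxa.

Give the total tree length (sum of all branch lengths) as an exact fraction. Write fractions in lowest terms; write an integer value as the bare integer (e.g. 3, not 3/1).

280/9

step 1: merge (A,H) at d=1; branch lengths A→1/2, H→1/2; new cluster AH
  updated: d(AH,F)=25/2, d(AH,L)=17/2, d(AH,R)=11, d(AH,T)=14, d(AH,U)=15
step 2: merge (R,T) at d=3; branch lengths R→3/2, T→3/2; new cluster RT
  updated: d(AH,RT)=25/2, d(F,RT)=15/2, d(L,RT)=12, d(RT,U)=29/2
step 3: merge (F,RT) at d=15/2; branch lengths F→15/4, RT→9/4; new cluster FRT
  updated: d(AH,FRT)=25/2, d(FRT,L)=35/3, d(FRT,U)=49/3
step 4: merge (AH,L) at d=17/2; branch lengths AH→15/4, L→17/4; new cluster AHL
  updated: d(AHL,FRT)=110/9, d(AHL,U)=41/3
step 5: merge (AHL,FRT) at d=110/9; branch lengths AHL→67/36, FRT→85/36; new cluster AFHLRT
  updated: d(AFHLRT,U)=15
step 6: merge (AFHLRT,U) at d=15; branch lengths AFHLRT→25/18, U→15/2; new cluster AFHLRTU
final tree: ((((A:1/2,H:1/2):15/4,L:17/4):67/36,(F:15/4,(R:3/2,T:3/2):9/4):85/36):25/18,U:15/2)
total length: 280/9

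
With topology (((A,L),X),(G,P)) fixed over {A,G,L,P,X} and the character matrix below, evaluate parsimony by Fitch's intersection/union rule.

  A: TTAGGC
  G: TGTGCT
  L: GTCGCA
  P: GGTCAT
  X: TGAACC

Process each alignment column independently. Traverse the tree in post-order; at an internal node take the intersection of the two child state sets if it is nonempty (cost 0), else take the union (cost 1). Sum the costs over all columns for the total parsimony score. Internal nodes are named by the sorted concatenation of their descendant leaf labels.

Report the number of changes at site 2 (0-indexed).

2

AL@0: {T} ∪ {G} = {G,T} (union, +1)
ALX@0: {G,T} ∩ {T} = {T} (intersection, +0)
GP@0: {T} ∪ {G} = {G,T} (union, +1)
AGLPX@0: {T} ∩ {G,T} = {T} (intersection, +0)
AL@1: {T} ∩ {T} = {T} (intersection, +0)
ALX@1: {T} ∪ {G} = {G,T} (union, +1)
GP@1: {G} ∩ {G} = {G} (intersection, +0)
AGLPX@1: {G,T} ∩ {G} = {G} (intersection, +0)
AL@2: {A} ∪ {C} = {A,C} (union, +1)
ALX@2: {A,C} ∩ {A} = {A} (intersection, +0)
GP@2: {T} ∩ {T} = {T} (intersection, +0)
AGLPX@2: {A} ∪ {T} = {A,T} (union, +1)
AL@3: {G} ∩ {G} = {G} (intersection, +0)
ALX@3: {G} ∪ {A} = {A,G} (union, +1)
GP@3: {G} ∪ {C} = {C,G} (union, +1)
AGLPX@3: {A,G} ∩ {C,G} = {G} (intersection, +0)
AL@4: {G} ∪ {C} = {C,G} (union, +1)
ALX@4: {C,G} ∩ {C} = {C} (intersection, +0)
GP@4: {C} ∪ {A} = {A,C} (union, +1)
AGLPX@4: {C} ∩ {A,C} = {C} (intersection, +0)
AL@5: {C} ∪ {A} = {A,C} (union, +1)
ALX@5: {A,C} ∩ {C} = {C} (intersection, +0)
GP@5: {T} ∩ {T} = {T} (intersection, +0)
AGLPX@5: {C} ∪ {T} = {C,T} (union, +1)
per-site changes: [2, 1, 2, 2, 2, 2]; total = 11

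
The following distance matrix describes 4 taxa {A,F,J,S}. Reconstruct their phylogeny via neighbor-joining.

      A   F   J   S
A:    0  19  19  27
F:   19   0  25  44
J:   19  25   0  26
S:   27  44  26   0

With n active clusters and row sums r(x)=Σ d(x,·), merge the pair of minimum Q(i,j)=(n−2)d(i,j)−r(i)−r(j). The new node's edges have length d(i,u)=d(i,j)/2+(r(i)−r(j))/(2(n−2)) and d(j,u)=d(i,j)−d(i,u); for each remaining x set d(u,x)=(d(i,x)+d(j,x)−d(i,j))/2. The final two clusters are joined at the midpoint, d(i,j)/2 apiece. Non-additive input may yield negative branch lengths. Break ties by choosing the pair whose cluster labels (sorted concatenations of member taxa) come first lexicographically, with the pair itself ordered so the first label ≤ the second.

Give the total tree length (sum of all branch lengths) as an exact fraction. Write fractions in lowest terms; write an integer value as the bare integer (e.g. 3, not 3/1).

step 1: merge (A,F) at d=19, Q=-115; branch lengths A→15/4, F→61/4; new cluster AF
  updated: d(AF,J)=25/2, d(AF,S)=26
step 2: merge (AF,J) at d=25/2, Q=-129/2; branch lengths AF→25/4, J→25/4; new cluster AFJ
  updated: d(AFJ,S)=79/4
step 3: merge (AFJ,S) at d=79/4; branch lengths AFJ→79/8, S→79/8; new cluster AFJS
final tree: (((A:15/4,F:61/4):25/4,J:25/4):79/8,S:79/8)
total length: 205/4

205/4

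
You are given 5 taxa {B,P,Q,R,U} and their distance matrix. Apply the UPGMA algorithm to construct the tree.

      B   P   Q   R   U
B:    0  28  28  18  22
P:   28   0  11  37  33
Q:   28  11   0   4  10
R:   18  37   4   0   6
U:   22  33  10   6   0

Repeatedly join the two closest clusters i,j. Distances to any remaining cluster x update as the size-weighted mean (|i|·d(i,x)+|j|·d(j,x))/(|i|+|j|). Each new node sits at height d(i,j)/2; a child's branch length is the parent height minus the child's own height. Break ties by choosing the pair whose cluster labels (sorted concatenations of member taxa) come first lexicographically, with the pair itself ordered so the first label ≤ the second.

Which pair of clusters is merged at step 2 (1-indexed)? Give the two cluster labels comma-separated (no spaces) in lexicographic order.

QR,U

step 1: merge (Q,R) at d=4; branch lengths Q→2, R→2; new cluster QR
  updated: d(B,QR)=23, d(P,QR)=24, d(QR,U)=8
step 2: merge (QR,U) at d=8; branch lengths QR→2, U→4; new cluster QRU
  updated: d(B,QRU)=68/3, d(P,QRU)=27
step 3: merge (B,QRU) at d=68/3; branch lengths B→34/3, QRU→22/3; new cluster BQRU
  updated: d(BQRU,P)=109/4
step 4: merge (BQRU,P) at d=109/4; branch lengths BQRU→55/24, P→109/8; new cluster BPQRU
final tree: ((B:34/3,((Q:2,R:2):2,U:4):22/3):55/24,P:109/8)
total length: 535/12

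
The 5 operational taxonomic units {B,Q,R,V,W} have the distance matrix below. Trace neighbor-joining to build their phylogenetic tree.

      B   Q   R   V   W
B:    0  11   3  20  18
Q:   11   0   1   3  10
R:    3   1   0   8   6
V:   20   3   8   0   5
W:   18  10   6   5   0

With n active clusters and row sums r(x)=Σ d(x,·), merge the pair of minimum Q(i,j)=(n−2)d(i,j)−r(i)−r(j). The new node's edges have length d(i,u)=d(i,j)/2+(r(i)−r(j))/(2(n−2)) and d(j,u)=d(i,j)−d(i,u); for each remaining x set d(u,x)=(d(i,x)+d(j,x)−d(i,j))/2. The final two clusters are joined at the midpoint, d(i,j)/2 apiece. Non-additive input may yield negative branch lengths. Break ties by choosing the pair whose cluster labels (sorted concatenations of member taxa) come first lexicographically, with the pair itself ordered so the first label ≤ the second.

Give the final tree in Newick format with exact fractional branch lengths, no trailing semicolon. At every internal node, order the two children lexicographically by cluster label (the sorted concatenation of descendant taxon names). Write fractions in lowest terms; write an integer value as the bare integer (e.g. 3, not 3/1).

((((B:43/6,R:-25/6):19/4,Q:-1/4):17/4,V:5/4):15/8,W:15/8)

step 1: merge (B,R) at d=3, Q=-61; branch lengths B→43/6, R→-25/6; new cluster BR
  updated: d(BR,Q)=9/2, d(BR,V)=25/2, d(BR,W)=21/2
step 2: merge (BR,Q) at d=9/2, Q=-36; branch lengths BR→19/4, Q→-1/4; new cluster BQR
  updated: d(BQR,V)=11/2, d(BQR,W)=8
step 3: merge (BQR,V) at d=11/2, Q=-37/2; branch lengths BQR→17/4, V→5/4; new cluster BQRV
  updated: d(BQRV,W)=15/4
step 4: merge (BQRV,W) at d=15/4; branch lengths BQRV→15/8, W→15/8; new cluster BQRVW
final tree: ((((B:43/6,R:-25/6):19/4,Q:-1/4):17/4,V:5/4):15/8,W:15/8)
total length: 67/4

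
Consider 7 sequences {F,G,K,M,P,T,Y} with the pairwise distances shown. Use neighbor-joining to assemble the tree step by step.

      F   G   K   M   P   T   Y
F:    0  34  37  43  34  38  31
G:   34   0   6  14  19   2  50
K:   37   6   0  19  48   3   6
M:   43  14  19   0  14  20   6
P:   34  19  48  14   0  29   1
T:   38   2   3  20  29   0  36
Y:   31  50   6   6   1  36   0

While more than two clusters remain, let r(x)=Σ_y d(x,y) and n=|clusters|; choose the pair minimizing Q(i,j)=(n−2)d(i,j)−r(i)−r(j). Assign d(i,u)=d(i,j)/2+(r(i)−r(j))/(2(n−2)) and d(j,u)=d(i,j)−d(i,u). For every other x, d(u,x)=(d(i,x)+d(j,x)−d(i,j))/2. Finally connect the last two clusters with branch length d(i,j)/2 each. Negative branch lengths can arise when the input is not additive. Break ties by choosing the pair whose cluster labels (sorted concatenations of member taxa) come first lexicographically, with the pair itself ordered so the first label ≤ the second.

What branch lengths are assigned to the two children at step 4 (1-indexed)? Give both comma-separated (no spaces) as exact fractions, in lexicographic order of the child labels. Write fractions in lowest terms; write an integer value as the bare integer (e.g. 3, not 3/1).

step 1: merge (P,Y) at d=1, Q=-270; branch lengths P→2, Y→-1; new cluster PY
  updated: d(F,PY)=32, d(G,PY)=34, d(K,PY)=53/2, d(M,PY)=19/2, d(PY,T)=32
step 2: merge (M,PY) at d=19/2, Q=-403/2; branch lengths M→19/16, PY→133/16; new cluster MPY
  updated: d(F,MPY)=131/4, d(G,MPY)=77/4, d(K,MPY)=18, d(MPY,T)=85/4
step 3: merge (F,MPY) at d=131/4, Q=-539/4; branch lengths F→595/24, MPY→191/24; new cluster FMPY
  updated: d(FMPY,G)=41/4, d(FMPY,K)=89/8, d(FMPY,T)=53/4
step 4: merge (FMPY,K) at d=89/8, Q=-65/2; branch lengths FMPY→147/16, K→31/16; new cluster FKMPY
  updated: d(FKMPY,G)=41/16, d(FKMPY,T)=41/16
step 5: merge (FKMPY,G) at d=41/16, Q=-57/8; branch lengths FKMPY→25/16, G→1; new cluster FGKMPY
  updated: d(FGKMPY,T)=1
step 6: merge (FGKMPY,T) at d=1; branch lengths FGKMPY→1/2, T→1/2; new cluster FGKMPTY
final tree: ((((F:595/24,(M:19/16,(P:2,Y:-1):133/16):191/24):147/16,K:31/16):25/16,G:1):1/2,T:1/2)
total length: 927/16

147/16,31/16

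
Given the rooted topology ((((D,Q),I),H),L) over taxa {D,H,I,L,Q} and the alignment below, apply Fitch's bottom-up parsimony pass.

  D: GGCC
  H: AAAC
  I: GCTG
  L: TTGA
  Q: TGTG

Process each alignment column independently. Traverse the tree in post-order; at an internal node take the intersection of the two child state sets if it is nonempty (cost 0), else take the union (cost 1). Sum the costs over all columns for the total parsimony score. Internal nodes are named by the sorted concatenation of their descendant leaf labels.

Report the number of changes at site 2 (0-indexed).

3

[col 0] DQ: children D:{G}, Q:{T} ∪→ {G,T}; cost 1
[col 0] DIQ: children DQ:{G,T}, I:{G} ∩→ {G}; cost 0
[col 0] DHIQ: children DIQ:{G}, H:{A} ∪→ {A,G}; cost 1
[col 0] DHILQ: children DHIQ:{A,G}, L:{T} ∪→ {A,G,T}; cost 1
[col 1] DQ: children D:{G}, Q:{G} ∩→ {G}; cost 0
[col 1] DIQ: children DQ:{G}, I:{C} ∪→ {C,G}; cost 1
[col 1] DHIQ: children DIQ:{C,G}, H:{A} ∪→ {A,C,G}; cost 1
[col 1] DHILQ: children DHIQ:{A,C,G}, L:{T} ∪→ {A,C,G,T}; cost 1
[col 2] DQ: children D:{C}, Q:{T} ∪→ {C,T}; cost 1
[col 2] DIQ: children DQ:{C,T}, I:{T} ∩→ {T}; cost 0
[col 2] DHIQ: children DIQ:{T}, H:{A} ∪→ {A,T}; cost 1
[col 2] DHILQ: children DHIQ:{A,T}, L:{G} ∪→ {A,G,T}; cost 1
[col 3] DQ: children D:{C}, Q:{G} ∪→ {C,G}; cost 1
[col 3] DIQ: children DQ:{C,G}, I:{G} ∩→ {G}; cost 0
[col 3] DHIQ: children DIQ:{G}, H:{C} ∪→ {C,G}; cost 1
[col 3] DHILQ: children DHIQ:{C,G}, L:{A} ∪→ {A,C,G}; cost 1
per-site changes: [3, 3, 3, 3]; total = 12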